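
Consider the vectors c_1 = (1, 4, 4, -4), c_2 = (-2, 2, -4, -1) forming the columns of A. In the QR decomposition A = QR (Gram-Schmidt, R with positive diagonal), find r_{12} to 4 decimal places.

c_1 = (1, 4, 4, -4); ‖c_1‖ = 7.0000, so e_1 = (0.1429, 0.5714, 0.5714, -0.5714).
r_{12} = e_1·c_2 = -0.8571.

r_{12} = -0.8571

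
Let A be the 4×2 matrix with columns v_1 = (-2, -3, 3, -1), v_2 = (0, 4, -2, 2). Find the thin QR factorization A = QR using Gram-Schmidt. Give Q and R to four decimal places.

Q = [[-0.4170, -0.6765], [-0.6255, 0.5412], [0.6255, 0.2368], [-0.2085, 0.4397]], R = [[4.7958, -4.1703], [0.0000, 2.5707]]

v_1 = (-2, -3, 3, -1); ‖v_1‖ = 4.7958, so e_1 = (-0.4170, -0.6255, 0.6255, -0.2085).
e_1·v_2 = (-0.4170)·0 + (-0.6255)·4 + 0.6255·(-2) + (-0.2085)·2 = -4.1703.
u_2 = v_2 + 4.1703·e_1 = (-1.7391, 1.3913, 0.6087, 1.1304).
‖u_2‖ = 2.5707, so e_2 = (-0.6765, 0.5412, 0.2368, 0.4397).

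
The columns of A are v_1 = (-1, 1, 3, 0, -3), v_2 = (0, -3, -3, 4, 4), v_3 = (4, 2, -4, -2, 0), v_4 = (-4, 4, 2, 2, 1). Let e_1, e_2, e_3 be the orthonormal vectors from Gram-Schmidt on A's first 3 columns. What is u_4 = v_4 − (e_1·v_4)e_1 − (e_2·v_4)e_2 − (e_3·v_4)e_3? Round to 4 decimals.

u_4 = (-2.0649, 4.5439, -0.4519, 1.3180, 1.7510)

v_1 = (-1, 1, 3, 0, -3); ‖v_1‖ = 4.4721, so e_1 = (-0.2236, 0.2236, 0.6708, 0.0000, -0.6708).
e_1·v_2 = (-0.2236)·0 + 0.2236·(-3) + 0.6708·(-3) + 0.0000·4 + (-0.6708)·4 = -5.3666.
u_2 = v_2 + 5.3666·e_1 = (-1.2000, -1.8000, 0.6000, 4.0000, 0.4000).
‖u_2‖ = 4.6043, so e_2 = (-0.2606, -0.3909, 0.1303, 0.8687, 0.0869).
e_1·v_3 = (-0.2236)·4 + 0.2236·2 + 0.6708·(-4) + 0.0000·(-2) + (-0.6708)·0 = -3.1305; e_2·v_3 = (-0.2606)·4 + (-0.3909)·2 + 0.1303·(-4) + 0.8687·(-2) + 0.0869·0 = -4.0831.
u_3 = v_3 + 3.1305·e_1 + 4.0831·e_2 = (2.2358, 1.1038, -1.3679, 1.5472, -1.7453).
‖u_3‖ = 3.6781, so e_3 = (0.6079, 0.3001, -0.3719, 0.4206, -0.4745).
e_1·v_4 = (-0.2236)·(-4) + 0.2236·4 + 0.6708·2 + 0.0000·2 + (-0.6708)·1 = 2.4597; e_2·v_4 = (-0.2606)·(-4) + (-0.3909)·4 + 0.1303·2 + 0.8687·2 + 0.0869·1 = 1.5637; e_3·v_4 = 0.6079·(-4) + 0.3001·4 + (-0.3719)·2 + 0.4206·2 + (-0.4745)·1 = -1.6082.
u_4 = v_4 − 2.4597·e_1 − 1.5637·e_2 + 1.6082·e_3 = (-2.0649, 4.5439, -0.4519, 1.3180, 1.7510).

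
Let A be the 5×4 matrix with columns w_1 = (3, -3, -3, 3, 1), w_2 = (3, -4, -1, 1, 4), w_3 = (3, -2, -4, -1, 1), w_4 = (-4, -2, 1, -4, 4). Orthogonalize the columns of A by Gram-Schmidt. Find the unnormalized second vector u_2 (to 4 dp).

w_1 = (3, -3, -3, 3, 1); ‖w_1‖ = 6.0828, so e_1 = (0.4932, -0.4932, -0.4932, 0.4932, 0.1644).
e_1·w_2 = 0.4932·3 + (-0.4932)·(-4) + (-0.4932)·(-1) + 0.4932·1 + 0.1644·4 = 5.0964.
u_2 = w_2 − 5.0964·e_1 = (0.4865, -1.4865, 1.5135, -1.5135, 3.1622).

u_2 = (0.4865, -1.4865, 1.5135, -1.5135, 3.1622)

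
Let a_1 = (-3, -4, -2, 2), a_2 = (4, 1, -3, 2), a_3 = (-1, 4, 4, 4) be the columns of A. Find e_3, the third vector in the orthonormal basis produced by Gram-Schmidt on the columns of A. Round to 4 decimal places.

e_1 = a_1/‖a_1‖ = (-3, -4, -2, 2)/5.7446 = (-0.5222, -0.6963, -0.3482, 0.3482).
r_{12} = e_1·a_2 = -1.0445.
u_2 = a_2 + 1.0445·e_1 = (3.4545, 0.2727, -3.3636, 2.3636).
‖u_2‖ = 5.3767, so e_2 = (0.6425, 0.0507, -0.6256, 0.4396).
r_{13} = e_1·a_3 = -2.2630; r_{23} = e_2·a_3 = -1.1836.
u_3 = a_3 + 2.2630·e_1 + 1.1836·e_2 = (-1.4214, 2.4843, 2.4717, 5.3082).
‖u_3‖ = 6.5175, so e_3 = (-0.2181, 0.3812, 0.3792, 0.8144).

e_3 = (-0.2181, 0.3812, 0.3792, 0.8144)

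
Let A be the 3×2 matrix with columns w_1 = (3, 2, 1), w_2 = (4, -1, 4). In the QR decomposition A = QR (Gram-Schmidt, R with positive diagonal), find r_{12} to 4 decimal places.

r_{12} = 3.7417

w_1 = (3, 2, 1); ‖w_1‖ = 3.7417, so q_1 = (0.8018, 0.5345, 0.2673).
r_{12} = q_1·w_2 = 3.7417.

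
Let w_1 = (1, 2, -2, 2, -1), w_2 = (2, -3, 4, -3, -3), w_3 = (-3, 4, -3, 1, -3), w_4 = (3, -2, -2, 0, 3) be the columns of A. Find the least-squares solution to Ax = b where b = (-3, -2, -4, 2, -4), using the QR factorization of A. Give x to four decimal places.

w_1 = (1, 2, -2, 2, -1); ‖w_1‖ = 3.7417, so q_1 = (0.2673, 0.5345, -0.5345, 0.5345, -0.2673).
q_1·w_2 = 0.2673·2 + 0.5345·(-3) + (-0.5345)·4 + 0.5345·(-3) + (-0.2673)·(-3) = -4.0089.
u_2 = w_2 + 4.0089·q_1 = (3.0714, -0.8571, 1.8571, -0.8571, -4.0714).
‖u_2‖ = 5.5613, so q_2 = (0.5523, -0.1541, 0.3339, -0.1541, -0.7321).
q_1·w_3 = 0.2673·(-3) + 0.5345·4 + (-0.5345)·(-3) + 0.5345·1 + (-0.2673)·(-3) = 4.2762; q_2·w_3 = 0.5523·(-3) + (-0.1541)·4 + 0.3339·(-3) + (-0.1541)·1 + (-0.7321)·(-3) = -1.2330.
u_3 = w_3 − 4.2762·q_1 + 1.2330·q_2 = (-3.4619, 1.5242, -0.3025, -1.4758, -2.7598).
‖u_3‖ = 4.9187, so q_3 = (-0.7038, 0.3099, -0.0615, -0.3000, -0.5611).
q_1·w_4 = 0.2673·3 + 0.5345·(-2) + (-0.5345)·(-2) + 0.5345·0 + (-0.2673)·3 = 0.0000; q_2·w_4 = 0.5523·3 + (-0.1541)·(-2) + 0.3339·(-2) + (-0.1541)·0 + (-0.7321)·3 = -0.8991; q_3·w_4 = (-0.7038)·3 + 0.3099·(-2) + (-0.0615)·(-2) + (-0.3000)·0 + (-0.5611)·3 = -4.2915.
u_4 = w_4 + 0.0000·q_1 + 0.8991·q_2 + 4.2915·q_3 = (0.4761, -0.8087, -1.9637, -1.4261, -0.0661).
‖u_4‖ = 2.6029, so q_4 = (0.1829, -0.3107, -0.7544, -0.5479, -0.0254).
Qᵀb = (2.4054, -0.0642, 3.3820, 2.0961).
Back-substitute: x_4 = 2.0961/2.6029 = 0.8053.
x_3 = (3.3820 + 4.2915·0.8053)/4.9187 = 1.3902.
x_2 = (-0.0642 + 1.2330·1.3902 + 0.8991·0.8053)/5.5613 = 0.4268.
x_1 = (2.4054 + 4.0089·0.4268 − 4.2762·1.3902 + 0.0000·0.8053)/3.7417 = -0.4886.

x = (-0.4886, 0.4268, 1.3902, 0.8053)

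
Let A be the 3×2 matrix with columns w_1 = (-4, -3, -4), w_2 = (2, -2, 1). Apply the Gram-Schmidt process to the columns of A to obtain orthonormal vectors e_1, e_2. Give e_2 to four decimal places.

e_2 = (0.4964, -0.8558, 0.1455)

w_1 = (-4, -3, -4); ‖w_1‖ = 6.4031, so e_1 = (-0.6247, -0.4685, -0.6247).
e_1·w_2 = (-0.6247)·2 + (-0.4685)·(-2) + (-0.6247)·1 = -0.9370.
u_2 = w_2 + 0.9370·e_1 = (1.4146, -2.4390, 0.4146).
‖u_2‖ = 2.8499, so e_2 = (0.4964, -0.8558, 0.1455).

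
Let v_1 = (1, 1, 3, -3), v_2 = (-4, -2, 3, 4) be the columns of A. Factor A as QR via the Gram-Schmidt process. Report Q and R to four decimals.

Q = [[0.2236, -0.5548], [0.2236, -0.2422], [0.6708, 0.6798], [-0.6708, 0.4141]], R = [[4.4721, -2.0125], [0.0000, 6.3992]]

v_1 = (1, 1, 3, -3); ‖v_1‖ = 4.4721, so e_1 = (0.2236, 0.2236, 0.6708, -0.6708).
e_1·v_2 = 0.2236·(-4) + 0.2236·(-2) + 0.6708·3 + (-0.6708)·4 = -2.0125.
u_2 = v_2 + 2.0125·e_1 = (-3.5500, -1.5500, 4.3500, 2.6500).
‖u_2‖ = 6.3992, so e_2 = (-0.5548, -0.2422, 0.6798, 0.4141).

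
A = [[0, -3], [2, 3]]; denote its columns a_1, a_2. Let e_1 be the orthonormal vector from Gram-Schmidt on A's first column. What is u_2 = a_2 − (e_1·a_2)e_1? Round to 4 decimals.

u_2 = (-3.0000, 0.0000)

e_1 = a_1/‖a_1‖ = (0, 2)/2.0000 = (0.0000, 1.0000).
r_{12} = e_1·a_2 = 3.0000.
u_2 = a_2 − 3.0000·e_1 = (-3.0000, 0.0000).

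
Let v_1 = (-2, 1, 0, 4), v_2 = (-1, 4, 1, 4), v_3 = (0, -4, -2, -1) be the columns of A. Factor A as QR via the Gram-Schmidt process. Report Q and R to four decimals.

e_1 = v_1/‖v_1‖ = (-2, 1, 0, 4)/4.5826 = (-0.4364, 0.2182, 0.0000, 0.8729).
r_{12} = e_1·v_2 = 4.8008.
u_2 = v_2 − 4.8008·e_1 = (1.0952, 2.9524, 1.0000, -0.1905).
‖u_2‖ = 3.3094, so e_2 = (0.3309, 0.8921, 0.3022, -0.0576).
r_{13} = e_1·v_3 = -1.7457; r_{23} = e_2·v_3 = -4.1152.
u_3 = v_3 + 1.7457·e_1 + 4.1152·e_2 = (0.6000, 0.0522, -0.7565, 0.2870).
‖u_3‖ = 1.0087, so e_3 = (0.5948, 0.0517, -0.7500, 0.2845).

Q = [[-0.4364, 0.3309, 0.5948], [0.2182, 0.8921, 0.0517], [0.0000, 0.3022, -0.7500], [0.8729, -0.0576, 0.2845]], R = [[4.5826, 4.8008, -1.7457], [0.0000, 3.3094, -4.1152], [0.0000, 0.0000, 1.0087]]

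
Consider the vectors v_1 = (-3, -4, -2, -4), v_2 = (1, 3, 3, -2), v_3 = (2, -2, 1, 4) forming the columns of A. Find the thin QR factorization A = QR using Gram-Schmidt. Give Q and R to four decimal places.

q_1 = v_1/‖v_1‖ = (-3, -4, -2, -4)/6.7082 = (-0.4472, -0.5963, -0.2981, -0.5963).
r_{12} = q_1·v_2 = -1.9379.
u_2 = v_2 + 1.9379·q_1 = (0.1333, 1.8444, 2.4222, -3.1556).
‖u_2‖ = 4.3868, so q_2 = (0.0304, 0.4204, 0.5522, -0.7193).
r_{13} = q_1·v_3 = -2.3851; r_{23} = q_2·v_3 = -3.1052.
u_3 = v_3 + 2.3851·q_1 + 3.1052·q_2 = (1.0277, -2.1166, 2.0035, 0.3441).
‖u_3‖ = 3.1094, so q_3 = (0.3305, -0.6807, 0.6443, 0.1107).

Q = [[-0.4472, 0.0304, 0.3305], [-0.5963, 0.4204, -0.6807], [-0.2981, 0.5522, 0.6443], [-0.5963, -0.7193, 0.1107]], R = [[6.7082, -1.9379, -2.3851], [0.0000, 4.3868, -3.1052], [0.0000, 0.0000, 3.1094]]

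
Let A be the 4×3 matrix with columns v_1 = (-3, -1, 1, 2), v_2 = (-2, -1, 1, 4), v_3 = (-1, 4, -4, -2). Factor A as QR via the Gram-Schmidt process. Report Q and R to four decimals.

v_1 = (-3, -1, 1, 2); ‖v_1‖ = 3.8730, so e_1 = (-0.7746, -0.2582, 0.2582, 0.5164).
e_1·v_2 = (-0.7746)·(-2) + (-0.2582)·(-1) + 0.2582·1 + 0.5164·4 = 4.1312.
u_2 = v_2 − 4.1312·e_1 = (1.2000, 0.0667, -0.0667, 1.8667).
‖u_2‖ = 2.2211, so e_2 = (0.5403, 0.0300, -0.0300, 0.8404).
e_1·v_3 = (-0.7746)·(-1) + (-0.2582)·4 + 0.2582·(-4) + 0.5164·(-2) = -2.3238; e_2·v_3 = 0.5403·(-1) + 0.0300·4 + (-0.0300)·(-4) + 0.8404·(-2) = -1.9810.
u_3 = v_3 + 2.3238·e_1 + 1.9810·e_2 = (-1.7297, 3.4595, -3.4595, 0.8649).
‖u_3‖ = 5.2608, so e_3 = (-0.3288, 0.6576, -0.6576, 0.1644).

Q = [[-0.7746, 0.5403, -0.3288], [-0.2582, 0.0300, 0.6576], [0.2582, -0.0300, -0.6576], [0.5164, 0.8404, 0.1644]], R = [[3.8730, 4.1312, -2.3238], [0.0000, 2.2211, -1.9810], [0.0000, 0.0000, 5.2608]]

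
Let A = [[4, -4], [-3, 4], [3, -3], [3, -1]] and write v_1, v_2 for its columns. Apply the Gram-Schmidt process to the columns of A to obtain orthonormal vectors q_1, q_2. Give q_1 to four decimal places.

q_1 = (0.6100, -0.4575, 0.4575, 0.4575)

v_1 = (4, -3, 3, 3); ‖v_1‖ = 6.5574, so q_1 = (0.6100, -0.4575, 0.4575, 0.4575).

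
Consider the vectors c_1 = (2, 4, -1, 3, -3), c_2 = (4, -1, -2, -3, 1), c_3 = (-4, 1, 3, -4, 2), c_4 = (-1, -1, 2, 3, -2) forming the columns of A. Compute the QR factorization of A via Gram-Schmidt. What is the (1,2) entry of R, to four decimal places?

r_{12} = -0.9608

c_1 = (2, 4, -1, 3, -3); ‖c_1‖ = 6.2450, so e_1 = (0.3203, 0.6405, -0.1601, 0.4804, -0.4804).
r_{12} = e_1·c_2 = -0.9608.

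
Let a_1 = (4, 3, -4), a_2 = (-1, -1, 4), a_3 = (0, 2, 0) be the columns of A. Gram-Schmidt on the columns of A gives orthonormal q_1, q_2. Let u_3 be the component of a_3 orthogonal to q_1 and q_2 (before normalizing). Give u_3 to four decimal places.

a_1 = (4, 3, -4); ‖a_1‖ = 6.4031, so q_1 = (0.6247, 0.4685, -0.6247).
q_1·a_2 = 0.6247·(-1) + 0.4685·(-1) + (-0.6247)·4 = -3.5920.
u_2 = a_2 + 3.5920·q_1 = (1.2439, 0.6829, 1.7561).
‖u_2‖ = 2.2578, so q_2 = (0.5509, 0.3025, 0.7778).
q_1·a_3 = 0.6247·0 + 0.4685·2 + (-0.6247)·0 = 0.9370; q_2·a_3 = 0.5509·0 + 0.3025·2 + 0.7778·0 = 0.6050.
u_3 = a_3 − 0.9370·q_1 − 0.6050·q_2 = (-0.9187, 1.3780, 0.1148).

u_3 = (-0.9187, 1.3780, 0.1148)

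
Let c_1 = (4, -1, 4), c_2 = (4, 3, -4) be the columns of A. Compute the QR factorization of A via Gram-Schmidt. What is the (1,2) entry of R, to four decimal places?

e_1 = c_1/‖c_1‖ = (4, -1, 4)/5.7446 = (0.6963, -0.1741, 0.6963).
r_{12} = e_1·c_2 = -0.5222.

r_{12} = -0.5222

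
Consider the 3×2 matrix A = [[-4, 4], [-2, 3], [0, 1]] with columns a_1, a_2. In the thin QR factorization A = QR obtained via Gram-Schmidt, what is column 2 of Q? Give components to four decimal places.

q_1 = a_1/‖a_1‖ = (-4, -2, 0)/4.4721 = (-0.8944, -0.4472, 0.0000).
r_{12} = q_1·a_2 = -4.9193.
u_2 = a_2 + 4.9193·q_1 = (-0.4000, 0.8000, 1.0000).
‖u_2‖ = 1.3416, so q_2 = (-0.2981, 0.5963, 0.7454).

q_2 = (-0.2981, 0.5963, 0.7454)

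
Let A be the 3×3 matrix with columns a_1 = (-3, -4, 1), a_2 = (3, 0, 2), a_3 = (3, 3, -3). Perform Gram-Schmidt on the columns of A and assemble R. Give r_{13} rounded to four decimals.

r_{13} = -4.7068

q_1 = a_1/‖a_1‖ = (-3, -4, 1)/5.0990 = (-0.5883, -0.7845, 0.1961).
r_{13} = q_1·a_3 = -4.7068.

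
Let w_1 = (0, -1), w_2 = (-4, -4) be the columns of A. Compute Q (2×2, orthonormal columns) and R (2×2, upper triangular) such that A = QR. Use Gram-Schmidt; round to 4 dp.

Q = [[0.0000, -1.0000], [-1.0000, 0.0000]], R = [[1.0000, 4.0000], [0.0000, 4.0000]]

w_1 = (0, -1); ‖w_1‖ = 1.0000, so q_1 = (0.0000, -1.0000).
q_1·w_2 = 0.0000·(-4) + (-1.0000)·(-4) = 4.0000.
u_2 = w_2 − 4.0000·q_1 = (-4.0000, 0.0000).
‖u_2‖ = 4.0000, so q_2 = (-1.0000, 0.0000).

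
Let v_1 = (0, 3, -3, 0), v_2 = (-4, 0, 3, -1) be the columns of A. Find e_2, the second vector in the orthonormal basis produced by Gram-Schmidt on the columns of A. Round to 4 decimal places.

e_2 = (-0.8627, 0.3235, 0.3235, -0.2157)

v_1 = (0, 3, -3, 0); ‖v_1‖ = 4.2426, so e_1 = (0.0000, 0.7071, -0.7071, 0.0000).
e_1·v_2 = 0.0000·(-4) + 0.7071·0 + (-0.7071)·3 + 0.0000·(-1) = -2.1213.
u_2 = v_2 + 2.1213·e_1 = (-4.0000, 1.5000, 1.5000, -1.0000).
‖u_2‖ = 4.6368, so e_2 = (-0.8627, 0.3235, 0.3235, -0.2157).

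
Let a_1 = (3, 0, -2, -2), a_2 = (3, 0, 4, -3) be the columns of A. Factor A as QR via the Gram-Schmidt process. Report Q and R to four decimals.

a_1 = (3, 0, -2, -2); ‖a_1‖ = 4.1231, so q_1 = (0.7276, 0.0000, -0.4851, -0.4851).
q_1·a_2 = 0.7276·3 + 0.0000·0 + (-0.4851)·4 + (-0.4851)·(-3) = 1.6977.
u_2 = a_2 − 1.6977·q_1 = (1.7647, 0.0000, 4.8235, -2.1765).
‖u_2‖ = 5.5783, so q_2 = (0.3164, 0.0000, 0.8647, -0.3902).

Q = [[0.7276, 0.3164], [0.0000, 0.0000], [-0.4851, 0.8647], [-0.4851, -0.3902]], R = [[4.1231, 1.6977], [0.0000, 5.5783]]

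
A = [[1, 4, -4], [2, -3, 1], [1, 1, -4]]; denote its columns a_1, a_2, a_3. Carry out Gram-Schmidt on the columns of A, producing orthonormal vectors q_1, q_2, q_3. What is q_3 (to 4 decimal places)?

a_1 = (1, 2, 1); ‖a_1‖ = 2.4495, so q_1 = (0.4082, 0.8165, 0.4082).
q_1·a_2 = 0.4082·4 + 0.8165·(-3) + 0.4082·1 = -0.4082.
u_2 = a_2 + 0.4082·q_1 = (4.1667, -2.6667, 1.1667).
‖u_2‖ = 5.0827, so q_2 = (0.8198, -0.5247, 0.2295).
q_1·a_3 = 0.4082·(-4) + 0.8165·1 + 0.4082·(-4) = -2.4495; q_2·a_3 = 0.8198·(-4) + (-0.5247)·1 + 0.2295·(-4) = -4.7219.
u_3 = a_3 + 2.4495·q_1 + 4.7219·q_2 = (0.8710, 0.5226, -1.9161).
‖u_3‖ = 2.1687, so q_3 = (0.4016, 0.2410, -0.8835).

q_3 = (0.4016, 0.2410, -0.8835)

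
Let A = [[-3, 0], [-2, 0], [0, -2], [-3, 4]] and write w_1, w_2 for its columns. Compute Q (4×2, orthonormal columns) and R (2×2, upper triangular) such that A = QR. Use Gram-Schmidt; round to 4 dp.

Q = [[-0.6396, -0.4461], [-0.4264, -0.2974], [0.0000, -0.5452], [-0.6396, 0.6444]], R = [[4.6904, -2.5584], [0.0000, 3.6680]]

w_1 = (-3, -2, 0, -3); ‖w_1‖ = 4.6904, so q_1 = (-0.6396, -0.4264, 0.0000, -0.6396).
q_1·w_2 = (-0.6396)·0 + (-0.4264)·0 + 0.0000·(-2) + (-0.6396)·4 = -2.5584.
u_2 = w_2 + 2.5584·q_1 = (-1.6364, -1.0909, -2.0000, 2.3636).
‖u_2‖ = 3.6680, so q_2 = (-0.4461, -0.2974, -0.5452, 0.6444).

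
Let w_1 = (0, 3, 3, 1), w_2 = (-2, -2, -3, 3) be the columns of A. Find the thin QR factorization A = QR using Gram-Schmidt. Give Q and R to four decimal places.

w_1 = (0, 3, 3, 1); ‖w_1‖ = 4.3589, so q_1 = (0.0000, 0.6882, 0.6882, 0.2294).
q_1·w_2 = 0.0000·(-2) + 0.6882·(-2) + 0.6882·(-3) + 0.2294·3 = -2.7530.
u_2 = w_2 + 2.7530·q_1 = (-2.0000, -0.1053, -1.1053, 3.6316).
‖u_2‖ = 4.2920, so q_2 = (-0.4660, -0.0245, -0.2575, 0.8461).

Q = [[0.0000, -0.4660], [0.6882, -0.0245], [0.6882, -0.2575], [0.2294, 0.8461]], R = [[4.3589, -2.7530], [0.0000, 4.2920]]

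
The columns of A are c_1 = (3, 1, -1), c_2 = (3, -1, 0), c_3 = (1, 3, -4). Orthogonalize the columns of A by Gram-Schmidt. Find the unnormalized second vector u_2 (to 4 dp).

u_2 = (0.8182, -1.7273, 0.7273)

c_1 = (3, 1, -1); ‖c_1‖ = 3.3166, so q_1 = (0.9045, 0.3015, -0.3015).
q_1·c_2 = 0.9045·3 + 0.3015·(-1) + (-0.3015)·0 = 2.4121.
u_2 = c_2 − 2.4121·q_1 = (0.8182, -1.7273, 0.7273).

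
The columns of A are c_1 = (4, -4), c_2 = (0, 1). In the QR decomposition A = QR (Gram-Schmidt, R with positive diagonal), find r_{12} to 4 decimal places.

r_{12} = -0.7071

c_1 = (4, -4); ‖c_1‖ = 5.6569, so e_1 = (0.7071, -0.7071).
r_{12} = e_1·c_2 = -0.7071.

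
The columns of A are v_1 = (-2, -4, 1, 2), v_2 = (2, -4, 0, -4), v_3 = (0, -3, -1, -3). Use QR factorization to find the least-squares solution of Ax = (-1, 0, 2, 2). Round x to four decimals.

x = (0.4463, 0.2003, -0.7915)

v_1 = (-2, -4, 1, 2); ‖v_1‖ = 5.0000, so e_1 = (-0.4000, -0.8000, 0.2000, 0.4000).
e_1·v_2 = (-0.4000)·2 + (-0.8000)·(-4) + 0.2000·0 + 0.4000·(-4) = 0.8000.
u_2 = v_2 − 0.8000·e_1 = (2.3200, -3.3600, -0.1600, -4.3200).
‖u_2‖ = 5.9464, so e_2 = (0.3902, -0.5650, -0.0269, -0.7265).
e_1·v_3 = (-0.4000)·0 + (-0.8000)·(-3) + 0.2000·(-1) + 0.4000·(-3) = 1.0000; e_2·v_3 = 0.3902·0 + (-0.5650)·(-3) + (-0.0269)·(-1) + (-0.7265)·(-3) = 3.9015.
u_3 = v_3 − 1.0000·e_1 − 3.9015·e_2 = (-1.1222, 0.0045, -1.0950, -0.5656).
‖u_3‖ = 1.6668, so e_3 = (-0.6732, 0.0027, -0.6570, -0.3393).
Qᵀb = (1.6000, -1.8969, -1.3193).
Back-substitute: x_3 = -1.3193/1.6668 = -0.7915.
x_2 = (-1.8969 − 3.9015·(-0.7915))/5.9464 = 0.2003.
x_1 = (1.6000 − 0.8000·0.2003 − 1.0000·(-0.7915))/5.0000 = 0.4463.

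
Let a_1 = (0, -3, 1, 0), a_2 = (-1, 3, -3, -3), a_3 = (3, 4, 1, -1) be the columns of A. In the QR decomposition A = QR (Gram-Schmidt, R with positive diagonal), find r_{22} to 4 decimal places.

r_{22} = 3.6878

q_1 = a_1/‖a_1‖ = (0, -3, 1, 0)/3.1623 = (0.0000, -0.9487, 0.3162, 0.0000).
r_{12} = q_1·a_2 = -3.7947.
u_2 = a_2 + 3.7947·q_1 = (-1.0000, -0.6000, -1.8000, -3.0000).
r_{22} = ‖u_2‖ = 3.6878.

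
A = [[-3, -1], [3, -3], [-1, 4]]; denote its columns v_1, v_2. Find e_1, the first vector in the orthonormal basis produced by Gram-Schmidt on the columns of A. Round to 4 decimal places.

e_1 = (-0.6882, 0.6882, -0.2294)

v_1 = (-3, 3, -1); ‖v_1‖ = 4.3589, so e_1 = (-0.6882, 0.6882, -0.2294).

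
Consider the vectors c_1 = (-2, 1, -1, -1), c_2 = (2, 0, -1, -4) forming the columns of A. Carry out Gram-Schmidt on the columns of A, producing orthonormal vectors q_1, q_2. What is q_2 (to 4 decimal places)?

c_1 = (-2, 1, -1, -1); ‖c_1‖ = 2.6458, so q_1 = (-0.7559, 0.3780, -0.3780, -0.3780).
q_1·c_2 = (-0.7559)·2 + 0.3780·0 + (-0.3780)·(-1) + (-0.3780)·(-4) = 0.3780.
u_2 = c_2 − 0.3780·q_1 = (2.2857, -0.1429, -0.8571, -3.8571).
‖u_2‖ = 4.5670, so q_2 = (0.5005, -0.0313, -0.1877, -0.8446).

q_2 = (0.5005, -0.0313, -0.1877, -0.8446)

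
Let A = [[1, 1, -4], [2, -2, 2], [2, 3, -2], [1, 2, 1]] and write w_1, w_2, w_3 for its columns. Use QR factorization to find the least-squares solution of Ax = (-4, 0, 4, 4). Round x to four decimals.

w_1 = (1, 2, 2, 1); ‖w_1‖ = 3.1623, so q_1 = (0.3162, 0.6325, 0.6325, 0.3162).
q_1·w_2 = 0.3162·1 + 0.6325·(-2) + 0.6325·3 + 0.3162·2 = 1.5811.
u_2 = w_2 − 1.5811·q_1 = (0.5000, -3.0000, 2.0000, 1.5000).
‖u_2‖ = 3.9370, so q_2 = (0.1270, -0.7620, 0.5080, 0.3810).
q_1·w_3 = 0.3162·(-4) + 0.6325·2 + 0.6325·(-2) + 0.3162·1 = -0.9487; q_2·w_3 = 0.1270·(-4) + (-0.7620)·2 + 0.5080·(-2) + 0.3810·1 = -2.6670.
u_3 = w_3 + 0.9487·q_1 + 2.6670·q_2 = (-3.3613, 0.5677, -0.0452, 2.3161).
‖u_3‖ = 4.1215, so q_3 = (-0.8155, 0.1377, -0.0110, 0.5620).
Qᵀb = (2.5298, 3.0480, 5.4662).
Back-substitute: x_3 = 5.4662/4.1215 = 1.3262.
x_2 = (3.0480 + 2.6670·1.3262)/3.9370 = 1.6726.
x_1 = (2.5298 − 1.5811·1.6726 + 0.9487·1.3262)/3.1623 = 0.3616.

x = (0.3616, 1.6726, 1.3262)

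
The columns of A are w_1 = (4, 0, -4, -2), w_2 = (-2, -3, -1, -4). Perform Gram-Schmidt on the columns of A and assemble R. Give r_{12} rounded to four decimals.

w_1 = (4, 0, -4, -2); ‖w_1‖ = 6.0000, so e_1 = (0.6667, 0.0000, -0.6667, -0.3333).
r_{12} = e_1·w_2 = 0.6667.

r_{12} = 0.6667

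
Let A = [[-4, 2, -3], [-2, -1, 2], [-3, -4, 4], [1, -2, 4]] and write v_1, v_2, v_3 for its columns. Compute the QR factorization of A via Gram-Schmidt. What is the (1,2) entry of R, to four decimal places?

r_{12} = 0.7303

v_1 = (-4, -2, -3, 1); ‖v_1‖ = 5.4772, so e_1 = (-0.7303, -0.3651, -0.5477, 0.1826).
r_{12} = e_1·v_2 = 0.7303.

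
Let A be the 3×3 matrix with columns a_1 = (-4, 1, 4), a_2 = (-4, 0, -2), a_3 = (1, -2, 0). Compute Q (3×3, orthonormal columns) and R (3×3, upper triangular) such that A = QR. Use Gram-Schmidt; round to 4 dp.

e_1 = a_1/‖a_1‖ = (-4, 1, 4)/5.7446 = (-0.6963, 0.1741, 0.6963).
r_{12} = e_1·a_2 = 1.3926.
u_2 = a_2 − 1.3926·e_1 = (-3.0303, -0.2424, -2.9697).
‖u_2‖ = 4.2498, so e_2 = (-0.7130, -0.0570, -0.6988).
r_{13} = e_1·a_3 = -1.0445; r_{23} = e_2·a_3 = -0.5990.
u_3 = a_3 + 1.0445·e_1 + 0.5990·e_2 = (-0.1544, -1.8523, 0.3087).
‖u_3‖ = 1.8842, so e_3 = (-0.0819, -0.9831, 0.1638).

Q = [[-0.6963, -0.7130, -0.0819], [0.1741, -0.0570, -0.9831], [0.6963, -0.6988, 0.1638]], R = [[5.7446, 1.3926, -1.0445], [0.0000, 4.2498, -0.5990], [0.0000, 0.0000, 1.8842]]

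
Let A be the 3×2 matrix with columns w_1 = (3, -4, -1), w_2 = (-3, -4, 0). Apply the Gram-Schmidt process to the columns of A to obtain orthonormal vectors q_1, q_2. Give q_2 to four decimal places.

q_1 = w_1/‖w_1‖ = (3, -4, -1)/5.0990 = (0.5883, -0.7845, -0.1961).
r_{12} = q_1·w_2 = 1.3728.
u_2 = w_2 − 1.3728·q_1 = (-3.8077, -2.9231, 0.2692).
‖u_2‖ = 4.8078, so q_2 = (-0.7920, -0.6080, 0.0560).

q_2 = (-0.7920, -0.6080, 0.0560)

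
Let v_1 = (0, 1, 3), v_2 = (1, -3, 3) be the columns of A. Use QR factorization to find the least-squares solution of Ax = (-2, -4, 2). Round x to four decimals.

v_1 = (0, 1, 3); ‖v_1‖ = 3.1623, so q_1 = (0.0000, 0.3162, 0.9487).
q_1·v_2 = 0.0000·1 + 0.3162·(-3) + 0.9487·3 = 1.8974.
u_2 = v_2 − 1.8974·q_1 = (1.0000, -3.6000, 1.2000).
‖u_2‖ = 3.9243, so q_2 = (0.2548, -0.9174, 0.3058).
Qᵀb = (0.6325, 3.7714).
Back-substitute: x_2 = 3.7714/3.9243 = 0.9610.
x_1 = (0.6325 − 1.8974·0.9610)/3.1623 = -0.3766.

x = (-0.3766, 0.9610)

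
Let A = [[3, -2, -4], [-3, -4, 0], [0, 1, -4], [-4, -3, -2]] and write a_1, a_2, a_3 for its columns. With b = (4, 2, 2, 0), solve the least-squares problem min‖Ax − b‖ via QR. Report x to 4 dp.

a_1 = (3, -3, 0, -4); ‖a_1‖ = 5.8310, so q_1 = (0.5145, -0.5145, 0.0000, -0.6860).
q_1·a_2 = 0.5145·(-2) + (-0.5145)·(-4) + 0.0000·1 + (-0.6860)·(-3) = 3.0870.
u_2 = a_2 − 3.0870·q_1 = (-3.5882, -2.4118, 1.0000, -0.8824).
‖u_2‖ = 4.5244, so q_2 = (-0.7931, -0.5331, 0.2210, -0.1950).
q_1·a_3 = 0.5145·(-4) + (-0.5145)·0 + 0.0000·(-4) + (-0.6860)·(-2) = -0.6860; q_2·a_3 = (-0.7931)·(-4) + (-0.5331)·0 + 0.2210·(-4) + (-0.1950)·(-2) = 2.6783.
u_3 = a_3 + 0.6860·q_1 − 2.6783·q_2 = (-1.5230, 1.0747, -4.5920, -1.9483).
‖u_3‖ = 5.3251, so q_3 = (-0.2860, 0.2018, -0.8623, -0.3659).
Qᵀb = (1.0290, -3.7964, -2.4650).
Back-substitute: x_3 = -2.4650/5.3251 = -0.4629.
x_2 = (-3.7964 − 2.6783·(-0.4629))/4.5244 = -0.5651.
x_1 = (1.0290 − 3.0870·(-0.5651) + 0.6860·(-0.4629))/5.8310 = 0.4212.

x = (0.4212, -0.5651, -0.4629)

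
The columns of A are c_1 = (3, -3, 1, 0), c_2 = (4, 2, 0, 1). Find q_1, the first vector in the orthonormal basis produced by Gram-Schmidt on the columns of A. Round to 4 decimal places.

q_1 = (0.6882, -0.6882, 0.2294, 0.0000)

c_1 = (3, -3, 1, 0); ‖c_1‖ = 4.3589, so q_1 = (0.6882, -0.6882, 0.2294, 0.0000).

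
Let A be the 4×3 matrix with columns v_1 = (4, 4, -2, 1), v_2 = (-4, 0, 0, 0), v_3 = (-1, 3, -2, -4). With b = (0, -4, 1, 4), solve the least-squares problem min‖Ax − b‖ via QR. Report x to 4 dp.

v_1 = (4, 4, -2, 1); ‖v_1‖ = 6.0828, so e_1 = (0.6576, 0.6576, -0.3288, 0.1644).
e_1·v_2 = 0.6576·(-4) + 0.6576·0 + (-0.3288)·0 + 0.1644·0 = -2.6304.
u_2 = v_2 + 2.6304·e_1 = (-2.2703, 1.7297, -0.8649, 0.4324).
‖u_2‖ = 3.0135, so e_2 = (-0.7534, 0.5740, -0.2870, 0.1435).
e_1·v_3 = 0.6576·(-1) + 0.6576·3 + (-0.3288)·(-2) + 0.1644·(-4) = 1.3152; e_2·v_3 = (-0.7534)·(-1) + 0.5740·3 + (-0.2870)·(-2) + 0.1435·(-4) = 2.4754.
u_3 = v_3 − 1.3152·e_1 − 2.4754·e_2 = (0.0000, 0.7143, -0.8571, -4.5714).
‖u_3‖ = 4.7056, so e_3 = (0.0000, 0.1518, -0.1822, -0.9715).
Qᵀb = (-2.3016, -2.0090, -4.6753).
Back-substitute: x_3 = -4.6753/4.7056 = -0.9935.
x_2 = (-2.0090 − 2.4754·(-0.9935))/3.0135 = 0.1495.
x_1 = (-2.3016 + 2.6304·0.1495 − 1.3152·(-0.9935))/6.0828 = -0.0989.

x = (-0.0989, 0.1495, -0.9935)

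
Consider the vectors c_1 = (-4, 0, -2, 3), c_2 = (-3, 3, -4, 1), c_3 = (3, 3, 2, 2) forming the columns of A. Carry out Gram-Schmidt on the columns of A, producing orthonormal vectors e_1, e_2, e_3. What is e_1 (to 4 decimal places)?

e_1 = (-0.7428, 0.0000, -0.3714, 0.5571)

e_1 = c_1/‖c_1‖ = (-4, 0, -2, 3)/5.3852 = (-0.7428, 0.0000, -0.3714, 0.5571).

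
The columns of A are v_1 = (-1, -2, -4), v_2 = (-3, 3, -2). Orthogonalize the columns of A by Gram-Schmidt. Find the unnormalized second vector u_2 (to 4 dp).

u_2 = (-2.7619, 3.4762, -1.0476)

e_1 = v_1/‖v_1‖ = (-1, -2, -4)/4.5826 = (-0.2182, -0.4364, -0.8729).
r_{12} = e_1·v_2 = 1.0911.
u_2 = v_2 − 1.0911·e_1 = (-2.7619, 3.4762, -1.0476).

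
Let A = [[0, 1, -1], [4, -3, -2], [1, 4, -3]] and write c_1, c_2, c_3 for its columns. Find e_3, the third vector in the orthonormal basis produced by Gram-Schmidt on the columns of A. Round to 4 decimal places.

e_3 = (-0.9773, -0.0514, 0.2057)

c_1 = (0, 4, 1); ‖c_1‖ = 4.1231, so e_1 = (0.0000, 0.9701, 0.2425).
e_1·c_2 = 0.0000·1 + 0.9701·(-3) + 0.2425·4 = -1.9403.
u_2 = c_2 + 1.9403·e_1 = (1.0000, -1.1176, 4.4706).
‖u_2‖ = 4.7154, so e_2 = (0.2121, -0.2370, 0.9481).
e_1·c_3 = 0.0000·(-1) + 0.9701·(-2) + 0.2425·(-3) = -2.6679; e_2·c_3 = 0.2121·(-1) + (-0.2370)·(-2) + 0.9481·(-3) = -2.5823.
u_3 = c_3 + 2.6679·e_1 + 2.5823·e_2 = (-0.4524, -0.0238, 0.0952).
‖u_3‖ = 0.4629, so e_3 = (-0.9773, -0.0514, 0.2057).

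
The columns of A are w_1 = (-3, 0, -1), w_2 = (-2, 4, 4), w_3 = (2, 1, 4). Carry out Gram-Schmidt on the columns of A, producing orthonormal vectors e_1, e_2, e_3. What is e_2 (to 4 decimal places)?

w_1 = (-3, 0, -1); ‖w_1‖ = 3.1623, so e_1 = (-0.9487, 0.0000, -0.3162).
e_1·w_2 = (-0.9487)·(-2) + 0.0000·4 + (-0.3162)·4 = 0.6325.
u_2 = w_2 − 0.6325·e_1 = (-1.4000, 4.0000, 4.2000).
‖u_2‖ = 5.9666, so e_2 = (-0.2346, 0.6704, 0.7039).

e_2 = (-0.2346, 0.6704, 0.7039)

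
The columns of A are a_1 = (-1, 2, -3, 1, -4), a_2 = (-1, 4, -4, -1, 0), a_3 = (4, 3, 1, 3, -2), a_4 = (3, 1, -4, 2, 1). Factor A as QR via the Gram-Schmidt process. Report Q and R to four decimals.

Q = [[-0.1796, -0.0773, 0.7217, 0.3889], [0.3592, 0.5899, 0.5211, -0.4789], [-0.5388, -0.4495, 0.2447, -0.6626], [0.1796, -0.3582, 0.3842, 0.3457], [-0.7184, 0.5618, -0.0073, 0.2467]], R = [[5.5678, 3.5921, 1.7961, 1.6164], [0.0000, 4.5931, -1.1869, 2.0016], [0.0000, 0.0000, 5.8622, 2.4688], [0.0000, 0.0000, 0.0000, 4.2762]]

a_1 = (-1, 2, -3, 1, -4); ‖a_1‖ = 5.5678, so q_1 = (-0.1796, 0.3592, -0.5388, 0.1796, -0.7184).
q_1·a_2 = (-0.1796)·(-1) + 0.3592·4 + (-0.5388)·(-4) + 0.1796·(-1) + (-0.7184)·0 = 3.5921.
u_2 = a_2 − 3.5921·q_1 = (-0.3548, 2.7097, -2.0645, -1.6452, 2.5806).
‖u_2‖ = 4.5931, so q_2 = (-0.0773, 0.5899, -0.4495, -0.3582, 0.5618).
q_1·a_3 = (-0.1796)·4 + 0.3592·3 + (-0.5388)·1 + 0.1796·3 + (-0.7184)·(-2) = 1.7961; q_2·a_3 = (-0.0773)·4 + 0.5899·3 + (-0.4495)·1 + (-0.3582)·3 + 0.5618·(-2) = -1.1869.
u_3 = a_3 − 1.7961·q_1 + 1.1869·q_2 = (4.2309, 3.0550, 1.4343, 2.2523, -0.0428).
‖u_3‖ = 5.8622, so q_3 = (0.7217, 0.5211, 0.2447, 0.3842, -0.0073).
q_1·a_4 = (-0.1796)·3 + 0.3592·1 + (-0.5388)·(-4) + 0.1796·2 + (-0.7184)·1 = 1.6164; q_2·a_4 = (-0.0773)·3 + 0.5899·1 + (-0.4495)·(-4) + (-0.3582)·2 + 0.5618·1 = 2.0016; q_3·a_4 = 0.7217·3 + 0.5211·1 + 0.2447·(-4) + 0.3842·2 + (-0.0073)·1 = 2.4688.
u_4 = a_4 − 1.6164·q_1 − 2.0016·q_2 − 2.4688·q_3 = (1.6632, -2.0481, -2.8334, 1.4781, 1.0547).
‖u_4‖ = 4.2762, so q_4 = (0.3889, -0.4789, -0.6626, 0.3457, 0.2467).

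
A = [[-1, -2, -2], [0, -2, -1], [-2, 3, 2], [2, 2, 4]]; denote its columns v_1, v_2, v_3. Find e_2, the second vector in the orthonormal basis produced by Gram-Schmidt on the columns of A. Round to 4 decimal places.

e_2 = (-0.4364, -0.4364, 0.6547, 0.4364)

v_1 = (-1, 0, -2, 2); ‖v_1‖ = 3.0000, so e_1 = (-0.3333, 0.0000, -0.6667, 0.6667).
e_1·v_2 = (-0.3333)·(-2) + 0.0000·(-2) + (-0.6667)·3 + 0.6667·2 = 0.0000.
u_2 = v_2 + 0.0000·e_1 = (-2.0000, -2.0000, 3.0000, 2.0000).
‖u_2‖ = 4.5826, so e_2 = (-0.4364, -0.4364, 0.6547, 0.4364).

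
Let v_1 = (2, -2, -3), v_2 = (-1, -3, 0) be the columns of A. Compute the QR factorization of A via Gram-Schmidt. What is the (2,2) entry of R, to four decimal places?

r_{22} = 3.0098

v_1 = (2, -2, -3); ‖v_1‖ = 4.1231, so e_1 = (0.4851, -0.4851, -0.7276).
e_1·v_2 = 0.4851·(-1) + (-0.4851)·(-3) + (-0.7276)·0 = 0.9701.
u_2 = v_2 − 0.9701·e_1 = (-1.4706, -2.5294, 0.7059).
r_{22} = ‖u_2‖ = 3.0098.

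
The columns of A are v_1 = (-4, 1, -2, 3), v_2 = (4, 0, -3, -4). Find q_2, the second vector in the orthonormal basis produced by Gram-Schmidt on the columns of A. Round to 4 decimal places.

q_2 = (0.2139, 0.1471, -0.8957, -0.3610)

q_1 = v_1/‖v_1‖ = (-4, 1, -2, 3)/5.4772 = (-0.7303, 0.1826, -0.3651, 0.5477).
r_{12} = q_1·v_2 = -4.0166.
u_2 = v_2 + 4.0166·q_1 = (1.0667, 0.7333, -4.4667, -1.8000).
‖u_2‖ = 4.9866, so q_2 = (0.2139, 0.1471, -0.8957, -0.3610).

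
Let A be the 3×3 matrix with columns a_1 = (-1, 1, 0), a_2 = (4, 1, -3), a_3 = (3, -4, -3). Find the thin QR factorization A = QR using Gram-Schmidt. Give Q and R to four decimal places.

Q = [[-0.7071, 0.5392, -0.4575], [0.7071, 0.5392, -0.4575], [0.0000, -0.6470, -0.7625]], R = [[1.4142, -2.1213, -4.9497], [0.0000, 4.6368, 1.4018], [0.0000, 0.0000, 2.7450]]

q_1 = a_1/‖a_1‖ = (-1, 1, 0)/1.4142 = (-0.7071, 0.7071, 0.0000).
r_{12} = q_1·a_2 = -2.1213.
u_2 = a_2 + 2.1213·q_1 = (2.5000, 2.5000, -3.0000).
‖u_2‖ = 4.6368, so q_2 = (0.5392, 0.5392, -0.6470).
r_{13} = q_1·a_3 = -4.9497; r_{23} = q_2·a_3 = 1.4018.
u_3 = a_3 + 4.9497·q_1 − 1.4018·q_2 = (-1.2558, -1.2558, -2.0930).
‖u_3‖ = 2.7450, so q_3 = (-0.4575, -0.4575, -0.7625).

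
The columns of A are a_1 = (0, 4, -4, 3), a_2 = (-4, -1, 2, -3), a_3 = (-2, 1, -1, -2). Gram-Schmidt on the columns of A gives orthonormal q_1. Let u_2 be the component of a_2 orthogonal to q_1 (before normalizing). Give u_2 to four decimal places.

a_1 = (0, 4, -4, 3); ‖a_1‖ = 6.4031, so q_1 = (0.0000, 0.6247, -0.6247, 0.4685).
q_1·a_2 = 0.0000·(-4) + 0.6247·(-1) + (-0.6247)·2 + 0.4685·(-3) = -3.2796.
u_2 = a_2 + 3.2796·q_1 = (-4.0000, 1.0488, -0.0488, -1.4634).

u_2 = (-4.0000, 1.0488, -0.0488, -1.4634)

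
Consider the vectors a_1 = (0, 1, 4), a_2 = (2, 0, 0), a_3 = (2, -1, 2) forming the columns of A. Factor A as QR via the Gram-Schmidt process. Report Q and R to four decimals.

Q = [[0.0000, 1.0000, 0.0000], [0.2425, 0.0000, -0.9701], [0.9701, 0.0000, 0.2425]], R = [[4.1231, 0.0000, 1.6977], [0.0000, 2.0000, 2.0000], [0.0000, 0.0000, 1.4552]]

q_1 = a_1/‖a_1‖ = (0, 1, 4)/4.1231 = (0.0000, 0.2425, 0.9701).
r_{12} = q_1·a_2 = 0.0000.
u_2 = a_2 + 0.0000·q_1 = (2.0000, 0.0000, 0.0000).
‖u_2‖ = 2.0000, so q_2 = (1.0000, 0.0000, 0.0000).
r_{13} = q_1·a_3 = 1.6977; r_{23} = q_2·a_3 = 2.0000.
u_3 = a_3 − 1.6977·q_1 − 2.0000·q_2 = (0.0000, -1.4118, 0.3529).
‖u_3‖ = 1.4552, so q_3 = (0.0000, -0.9701, 0.2425).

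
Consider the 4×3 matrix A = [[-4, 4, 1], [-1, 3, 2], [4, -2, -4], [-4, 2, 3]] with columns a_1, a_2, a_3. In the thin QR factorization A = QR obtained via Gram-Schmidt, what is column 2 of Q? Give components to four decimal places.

e_2 = (0.4041, 0.8081, 0.3030, -0.3030)

e_1 = a_1/‖a_1‖ = (-4, -1, 4, -4)/7.0000 = (-0.5714, -0.1429, 0.5714, -0.5714).
r_{12} = e_1·a_2 = -5.0000.
u_2 = a_2 + 5.0000·e_1 = (1.1429, 2.2857, 0.8571, -0.8571).
‖u_2‖ = 2.8284, so e_2 = (0.4041, 0.8081, 0.3030, -0.3030).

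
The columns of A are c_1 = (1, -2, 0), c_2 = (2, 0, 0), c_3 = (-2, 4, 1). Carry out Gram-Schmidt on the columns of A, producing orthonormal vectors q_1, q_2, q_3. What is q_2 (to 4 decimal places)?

q_1 = c_1/‖c_1‖ = (1, -2, 0)/2.2361 = (0.4472, -0.8944, 0.0000).
r_{12} = q_1·c_2 = 0.8944.
u_2 = c_2 − 0.8944·q_1 = (1.6000, 0.8000, 0.0000).
‖u_2‖ = 1.7889, so q_2 = (0.8944, 0.4472, 0.0000).

q_2 = (0.8944, 0.4472, 0.0000)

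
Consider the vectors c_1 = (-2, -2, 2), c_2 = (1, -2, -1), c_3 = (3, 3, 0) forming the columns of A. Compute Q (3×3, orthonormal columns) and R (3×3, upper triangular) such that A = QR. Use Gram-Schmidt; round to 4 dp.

Q = [[-0.5774, 0.4082, 0.7071], [-0.5774, -0.8165, 0.0000], [0.5774, -0.4082, 0.7071]], R = [[3.4641, 0.0000, -3.4641], [0.0000, 2.4495, -1.2247], [0.0000, 0.0000, 2.1213]]

c_1 = (-2, -2, 2); ‖c_1‖ = 3.4641, so e_1 = (-0.5774, -0.5774, 0.5774).
e_1·c_2 = (-0.5774)·1 + (-0.5774)·(-2) + 0.5774·(-1) = 0.0000.
u_2 = c_2 + 0.0000·e_1 = (1.0000, -2.0000, -1.0000).
‖u_2‖ = 2.4495, so e_2 = (0.4082, -0.8165, -0.4082).
e_1·c_3 = (-0.5774)·3 + (-0.5774)·3 + 0.5774·0 = -3.4641; e_2·c_3 = 0.4082·3 + (-0.8165)·3 + (-0.4082)·0 = -1.2247.
u_3 = c_3 + 3.4641·e_1 + 1.2247·e_2 = (1.5000, 0.0000, 1.5000).
‖u_3‖ = 2.1213, so e_3 = (0.7071, 0.0000, 0.7071).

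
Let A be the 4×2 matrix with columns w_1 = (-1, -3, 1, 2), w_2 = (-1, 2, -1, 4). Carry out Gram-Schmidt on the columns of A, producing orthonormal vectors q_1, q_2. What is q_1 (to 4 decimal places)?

q_1 = (-0.2582, -0.7746, 0.2582, 0.5164)

w_1 = (-1, -3, 1, 2); ‖w_1‖ = 3.8730, so q_1 = (-0.2582, -0.7746, 0.2582, 0.5164).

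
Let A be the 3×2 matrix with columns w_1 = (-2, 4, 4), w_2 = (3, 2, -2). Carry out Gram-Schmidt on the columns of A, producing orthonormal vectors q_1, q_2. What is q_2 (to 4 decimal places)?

q_2 = (0.6667, 0.6667, -0.3333)

w_1 = (-2, 4, 4); ‖w_1‖ = 6.0000, so q_1 = (-0.3333, 0.6667, 0.6667).
q_1·w_2 = (-0.3333)·3 + 0.6667·2 + 0.6667·(-2) = -1.0000.
u_2 = w_2 + 1.0000·q_1 = (2.6667, 2.6667, -1.3333).
‖u_2‖ = 4.0000, so q_2 = (0.6667, 0.6667, -0.3333).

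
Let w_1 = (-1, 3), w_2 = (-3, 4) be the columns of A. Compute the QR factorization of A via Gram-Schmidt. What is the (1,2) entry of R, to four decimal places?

w_1 = (-1, 3); ‖w_1‖ = 3.1623, so q_1 = (-0.3162, 0.9487).
r_{12} = q_1·w_2 = 4.7434.

r_{12} = 4.7434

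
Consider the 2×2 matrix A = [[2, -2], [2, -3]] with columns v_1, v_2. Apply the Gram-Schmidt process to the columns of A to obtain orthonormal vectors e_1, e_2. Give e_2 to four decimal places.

e_1 = v_1/‖v_1‖ = (2, 2)/2.8284 = (0.7071, 0.7071).
r_{12} = e_1·v_2 = -3.5355.
u_2 = v_2 + 3.5355·e_1 = (0.5000, -0.5000).
‖u_2‖ = 0.7071, so e_2 = (0.7071, -0.7071).

e_2 = (0.7071, -0.7071)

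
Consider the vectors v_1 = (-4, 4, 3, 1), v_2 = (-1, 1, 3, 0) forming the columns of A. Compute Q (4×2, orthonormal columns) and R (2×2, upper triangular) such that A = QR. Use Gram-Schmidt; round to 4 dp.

Q = [[-0.6172, 0.3050], [0.6172, -0.3050], [0.4629, 0.8799], [0.1543, -0.1994]], R = [[6.4807, 2.6232], [0.0000, 2.0295]]

q_1 = v_1/‖v_1‖ = (-4, 4, 3, 1)/6.4807 = (-0.6172, 0.6172, 0.4629, 0.1543).
r_{12} = q_1·v_2 = 2.6232.
u_2 = v_2 − 2.6232·q_1 = (0.6190, -0.6190, 1.7857, -0.4048).
‖u_2‖ = 2.0295, so q_2 = (0.3050, -0.3050, 0.8799, -0.1994).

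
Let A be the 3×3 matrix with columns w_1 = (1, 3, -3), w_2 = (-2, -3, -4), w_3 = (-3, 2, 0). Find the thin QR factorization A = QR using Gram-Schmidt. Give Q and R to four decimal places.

w_1 = (1, 3, -3); ‖w_1‖ = 4.3589, so e_1 = (0.2294, 0.6882, -0.6882).
e_1·w_2 = 0.2294·(-2) + 0.6882·(-3) + (-0.6882)·(-4) = 0.2294.
u_2 = w_2 − 0.2294·e_1 = (-2.0526, -3.1579, -3.8421).
‖u_2‖ = 5.3803, so e_2 = (-0.3815, -0.5869, -0.7141).
e_1·w_3 = 0.2294·(-3) + 0.6882·2 + (-0.6882)·0 = 0.6882; e_2·w_3 = (-0.3815)·(-3) + (-0.5869)·2 + (-0.7141)·0 = -0.0293.
u_3 = w_3 − 0.6882·e_1 + 0.0293·e_2 = (-3.1691, 1.5091, 0.4527).
‖u_3‖ = 3.5391, so e_3 = (-0.8954, 0.4264, 0.1279).

Q = [[0.2294, -0.3815, -0.8954], [0.6882, -0.5869, 0.4264], [-0.6882, -0.7141, 0.1279]], R = [[4.3589, 0.2294, 0.6882], [0.0000, 5.3803, -0.0293], [0.0000, 0.0000, 3.5391]]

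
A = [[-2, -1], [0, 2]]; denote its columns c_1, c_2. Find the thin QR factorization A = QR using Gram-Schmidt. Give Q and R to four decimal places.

c_1 = (-2, 0); ‖c_1‖ = 2.0000, so q_1 = (-1.0000, 0.0000).
q_1·c_2 = (-1.0000)·(-1) + 0.0000·2 = 1.0000.
u_2 = c_2 − 1.0000·q_1 = (0.0000, 2.0000).
‖u_2‖ = 2.0000, so q_2 = (0.0000, 1.0000).

Q = [[-1.0000, 0.0000], [0.0000, 1.0000]], R = [[2.0000, 1.0000], [0.0000, 2.0000]]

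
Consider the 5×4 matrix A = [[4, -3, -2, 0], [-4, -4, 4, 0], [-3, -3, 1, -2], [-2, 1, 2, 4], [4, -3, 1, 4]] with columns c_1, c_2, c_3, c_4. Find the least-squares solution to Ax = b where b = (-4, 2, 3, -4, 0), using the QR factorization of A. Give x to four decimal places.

q_1 = c_1/‖c_1‖ = (4, -4, -3, -2, 4)/7.8102 = (0.5121, -0.5121, -0.3841, -0.2561, 0.5121).
r_{12} = q_1·c_2 = -0.1280.
u_2 = c_2 + 0.1280·q_1 = (-2.9344, -4.0656, -3.0492, 0.9672, -2.9344).
‖u_2‖ = 6.6320, so q_2 = (-0.4425, -0.6130, -0.4598, 0.1458, -0.4425).
r_{13} = q_1·c_3 = -3.4570; r_{23} = q_2·c_3 = -2.1777.
u_3 = c_3 + 3.4570·q_1 + 2.1777·q_2 = (-1.1931, 0.8945, -1.3291, 1.4324, 1.8069).
‖u_3‖ = 3.0507, so q_3 = (-0.3911, 0.2932, -0.4357, 0.4695, 0.5923).
r_{14} = q_1·c_4 = 1.7925; r_{24} = q_2·c_4 = -0.2670; r_{34} = q_3·c_4 = 5.1186.
u_4 = c_4 − 1.7925·q_1 + 0.2670·q_2 − 5.1186·q_3 = (0.9656, -0.7465, 0.7958, 2.0947, -0.0679).
‖u_4‖ = 2.5525, so q_4 = (0.3783, -0.2925, 0.3118, 0.8206, -0.0266).
Qᵀb = (-3.2009, -1.4189, -1.0343, -4.4453).
Back-substitute: x_4 = -4.4453/2.5525 = -1.7415.
x_3 = (-1.0343 − 5.1186·(-1.7415))/3.0507 = 2.5830.
x_2 = (-1.4189 + 2.1777·2.5830 + 0.2670·(-1.7415))/6.6320 = 0.5641.
x_1 = (-3.2009 + 0.1280·0.5641 + 3.4570·2.5830 − 1.7925·(-1.7415))/7.8102 = 1.1424.

x = (1.1424, 0.5641, 2.5830, -1.7415)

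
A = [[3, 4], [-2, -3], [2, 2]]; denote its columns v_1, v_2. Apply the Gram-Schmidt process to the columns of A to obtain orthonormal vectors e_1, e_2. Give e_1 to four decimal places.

e_1 = (0.7276, -0.4851, 0.4851)

v_1 = (3, -2, 2); ‖v_1‖ = 4.1231, so e_1 = (0.7276, -0.4851, 0.4851).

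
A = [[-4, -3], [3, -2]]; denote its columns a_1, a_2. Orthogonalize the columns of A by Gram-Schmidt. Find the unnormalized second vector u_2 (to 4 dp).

u_2 = (-2.0400, -2.7200)

q_1 = a_1/‖a_1‖ = (-4, 3)/5.0000 = (-0.8000, 0.6000).
r_{12} = q_1·a_2 = 1.2000.
u_2 = a_2 − 1.2000·q_1 = (-2.0400, -2.7200).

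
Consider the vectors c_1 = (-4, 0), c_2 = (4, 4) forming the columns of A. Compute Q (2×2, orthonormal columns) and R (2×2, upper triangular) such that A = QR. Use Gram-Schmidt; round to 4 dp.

Q = [[-1.0000, 0.0000], [0.0000, 1.0000]], R = [[4.0000, -4.0000], [0.0000, 4.0000]]

c_1 = (-4, 0); ‖c_1‖ = 4.0000, so q_1 = (-1.0000, 0.0000).
q_1·c_2 = (-1.0000)·4 + 0.0000·4 = -4.0000.
u_2 = c_2 + 4.0000·q_1 = (0.0000, 4.0000).
‖u_2‖ = 4.0000, so q_2 = (0.0000, 1.0000).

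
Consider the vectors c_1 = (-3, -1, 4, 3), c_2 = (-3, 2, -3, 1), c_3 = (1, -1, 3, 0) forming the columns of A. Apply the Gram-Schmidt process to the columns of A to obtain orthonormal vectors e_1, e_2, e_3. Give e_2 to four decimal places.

e_1 = c_1/‖c_1‖ = (-3, -1, 4, 3)/5.9161 = (-0.5071, -0.1690, 0.6761, 0.5071).
r_{12} = e_1·c_2 = -0.3381.
u_2 = c_2 + 0.3381·e_1 = (-3.1714, 1.9429, -2.7714, 1.1714).
‖u_2‖ = 4.7839, so e_2 = (-0.6629, 0.4061, -0.5793, 0.2449).

e_2 = (-0.6629, 0.4061, -0.5793, 0.2449)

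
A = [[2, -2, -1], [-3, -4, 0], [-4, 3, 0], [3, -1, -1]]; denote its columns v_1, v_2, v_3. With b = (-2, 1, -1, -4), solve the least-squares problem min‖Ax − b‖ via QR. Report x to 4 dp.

v_1 = (2, -3, -4, 3); ‖v_1‖ = 6.1644, so e_1 = (0.3244, -0.4867, -0.6489, 0.4867).
e_1·v_2 = 0.3244·(-2) + (-0.4867)·(-4) + (-0.6489)·3 + 0.4867·(-1) = -1.1355.
u_2 = v_2 + 1.1355·e_1 = (-1.6316, -4.5526, 2.2632, -0.4474).
‖u_2‖ = 5.3582, so e_2 = (-0.3045, -0.8497, 0.4224, -0.0835).
e_1·v_3 = 0.3244·(-1) + (-0.4867)·0 + (-0.6489)·0 + 0.4867·(-1) = -0.8111; e_2·v_3 = (-0.3045)·(-1) + (-0.8497)·0 + 0.4224·0 + (-0.0835)·(-1) = 0.3880.
u_3 = v_3 + 0.8111·e_1 − 0.3880·e_2 = (-0.6187, -0.0651, -0.6902, -0.5729).
‖u_3‖ = 1.0916, so e_3 = (-0.5668, -0.0596, -0.6323, -0.5248).
Qᵀb = (-2.4333, -0.3291, 3.8054).
Back-substitute: x_3 = 3.8054/1.0916 = 3.4862.
x_2 = (-0.3291 − 0.3880·3.4862)/5.3582 = -0.3138.
x_1 = (-2.4333 + 1.1355·(-0.3138) + 0.8111·3.4862)/6.1644 = 0.0062.

x = (0.0062, -0.3138, 3.4862)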